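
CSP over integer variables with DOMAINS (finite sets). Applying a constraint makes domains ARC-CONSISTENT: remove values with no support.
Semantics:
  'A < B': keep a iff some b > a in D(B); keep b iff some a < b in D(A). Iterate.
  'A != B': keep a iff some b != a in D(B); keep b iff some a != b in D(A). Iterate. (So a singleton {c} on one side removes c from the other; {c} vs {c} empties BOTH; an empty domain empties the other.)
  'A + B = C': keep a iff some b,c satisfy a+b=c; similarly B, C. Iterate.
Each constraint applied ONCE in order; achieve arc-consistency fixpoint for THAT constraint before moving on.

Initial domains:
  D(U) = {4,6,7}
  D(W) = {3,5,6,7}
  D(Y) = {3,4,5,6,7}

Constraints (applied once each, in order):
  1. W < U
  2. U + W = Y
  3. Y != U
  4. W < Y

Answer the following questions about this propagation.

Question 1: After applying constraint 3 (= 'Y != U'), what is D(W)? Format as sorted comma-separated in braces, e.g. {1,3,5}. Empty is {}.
Constraint 1 (W < U) on D(W)={3,5,6,7} D(U)={4,6,7}: W {3,5,6,7}->{3,5,6}
Constraint 2 (U + W = Y) on D(U)={4,6,7} D(W)={3,5,6} D(Y)={3,4,5,6,7}: U {4,6,7}->{4}; W {3,5,6}->{3}; Y {3,4,5,6,7}->{7}
Constraint 3 (Y != U) on D(Y)={7} D(U)={4}: no change
So after constraint 3: D(W) = {3}

Answer: {3}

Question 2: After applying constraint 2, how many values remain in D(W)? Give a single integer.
Constraint 1 (W < U) on D(W)={3,5,6,7} D(U)={4,6,7}: W {3,5,6,7}->{3,5,6}
Constraint 2 (U + W = Y) on D(U)={4,6,7} D(W)={3,5,6} D(Y)={3,4,5,6,7}: U {4,6,7}->{4}; W {3,5,6}->{3}; Y {3,4,5,6,7}->{7}
So after constraint 2: D(W)={3}, size = 1

Answer: 1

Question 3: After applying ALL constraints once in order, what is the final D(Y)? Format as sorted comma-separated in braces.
Constraint 1 (W < U) on D(W)={3,5,6,7} D(U)={4,6,7}: W {3,5,6,7}->{3,5,6}
Constraint 2 (U + W = Y) on D(U)={4,6,7} D(W)={3,5,6} D(Y)={3,4,5,6,7}: U {4,6,7}->{4}; W {3,5,6}->{3}; Y {3,4,5,6,7}->{7}
Constraint 3 (Y != U) on D(Y)={7} D(U)={4}: no change
Constraint 4 (W < Y) on D(W)={3} D(Y)={7}: no change
So after all 4 constraints: D(Y) = {7}

Answer: {7}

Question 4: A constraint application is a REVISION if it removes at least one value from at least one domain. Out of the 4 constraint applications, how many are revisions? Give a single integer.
Constraint 1 (W < U) on D(W)={3,5,6,7} D(U)={4,6,7}: W {3,5,6,7}->{3,5,6} => REVISION
Constraint 2 (U + W = Y) on D(U)={4,6,7} D(W)={3,5,6} D(Y)={3,4,5,6,7}: U {4,6,7}->{4}; W {3,5,6}->{3}; Y {3,4,5,6,7}->{7} => REVISION
Constraint 3 (Y != U) on D(Y)={7} D(U)={4}: no change => not a revision
Constraint 4 (W < Y) on D(W)={3} D(Y)={7}: no change => not a revision
Total revisions = 2

Answer: 2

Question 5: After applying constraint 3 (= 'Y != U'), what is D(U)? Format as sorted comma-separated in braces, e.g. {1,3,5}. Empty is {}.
Constraint 1 (W < U) on D(W)={3,5,6,7} D(U)={4,6,7}: W {3,5,6,7}->{3,5,6}
Constraint 2 (U + W = Y) on D(U)={4,6,7} D(W)={3,5,6} D(Y)={3,4,5,6,7}: U {4,6,7}->{4}; W {3,5,6}->{3}; Y {3,4,5,6,7}->{7}
Constraint 3 (Y != U) on D(Y)={7} D(U)={4}: no change
So after constraint 3: D(U) = {4}

Answer: {4}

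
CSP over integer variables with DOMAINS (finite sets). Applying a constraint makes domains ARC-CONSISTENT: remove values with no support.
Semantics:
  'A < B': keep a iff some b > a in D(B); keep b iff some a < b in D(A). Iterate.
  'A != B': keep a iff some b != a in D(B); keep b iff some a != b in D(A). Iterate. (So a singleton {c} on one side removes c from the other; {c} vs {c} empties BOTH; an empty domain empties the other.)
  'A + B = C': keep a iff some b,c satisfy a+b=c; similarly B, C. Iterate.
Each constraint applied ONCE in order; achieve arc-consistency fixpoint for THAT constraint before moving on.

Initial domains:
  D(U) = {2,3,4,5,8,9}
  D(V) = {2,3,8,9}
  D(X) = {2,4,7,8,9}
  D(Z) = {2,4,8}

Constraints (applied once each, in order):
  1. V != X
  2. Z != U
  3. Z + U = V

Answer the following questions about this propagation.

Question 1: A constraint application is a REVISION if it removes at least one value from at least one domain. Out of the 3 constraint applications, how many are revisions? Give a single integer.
Answer: 1

Derivation:
Constraint 1 (V != X) on D(V)={2,3,8,9} D(X)={2,4,7,8,9}: no change => not a revision
Constraint 2 (Z != U) on D(Z)={2,4,8} D(U)={2,3,4,5,8,9}: no change => not a revision
Constraint 3 (Z + U = V) on D(Z)={2,4,8} D(U)={2,3,4,5,8,9} D(V)={2,3,8,9}: Z {2,4,8}->{4}; U {2,3,4,5,8,9}->{4,5}; V {2,3,8,9}->{8,9} => REVISION
Total revisions = 1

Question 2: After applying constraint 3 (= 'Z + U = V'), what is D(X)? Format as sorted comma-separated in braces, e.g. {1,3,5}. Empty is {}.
Answer: {2,4,7,8,9}

Derivation:
Constraint 1 (V != X) on D(V)={2,3,8,9} D(X)={2,4,7,8,9}: no change
Constraint 2 (Z != U) on D(Z)={2,4,8} D(U)={2,3,4,5,8,9}: no change
Constraint 3 (Z + U = V) on D(Z)={2,4,8} D(U)={2,3,4,5,8,9} D(V)={2,3,8,9}: Z {2,4,8}->{4}; U {2,3,4,5,8,9}->{4,5}; V {2,3,8,9}->{8,9}
So after constraint 3: D(X) = {2,4,7,8,9}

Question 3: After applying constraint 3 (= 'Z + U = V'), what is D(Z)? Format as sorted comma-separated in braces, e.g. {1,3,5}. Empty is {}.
Answer: {4}

Derivation:
Constraint 1 (V != X) on D(V)={2,3,8,9} D(X)={2,4,7,8,9}: no change
Constraint 2 (Z != U) on D(Z)={2,4,8} D(U)={2,3,4,5,8,9}: no change
Constraint 3 (Z + U = V) on D(Z)={2,4,8} D(U)={2,3,4,5,8,9} D(V)={2,3,8,9}: Z {2,4,8}->{4}; U {2,3,4,5,8,9}->{4,5}; V {2,3,8,9}->{8,9}
So after constraint 3: D(Z) = {4}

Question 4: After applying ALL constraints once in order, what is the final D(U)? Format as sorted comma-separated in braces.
Constraint 1 (V != X) on D(V)={2,3,8,9} D(X)={2,4,7,8,9}: no change
Constraint 2 (Z != U) on D(Z)={2,4,8} D(U)={2,3,4,5,8,9}: no change
Constraint 3 (Z + U = V) on D(Z)={2,4,8} D(U)={2,3,4,5,8,9} D(V)={2,3,8,9}: Z {2,4,8}->{4}; U {2,3,4,5,8,9}->{4,5}; V {2,3,8,9}->{8,9}
So after all 3 constraints: D(U) = {4,5}

Answer: {4,5}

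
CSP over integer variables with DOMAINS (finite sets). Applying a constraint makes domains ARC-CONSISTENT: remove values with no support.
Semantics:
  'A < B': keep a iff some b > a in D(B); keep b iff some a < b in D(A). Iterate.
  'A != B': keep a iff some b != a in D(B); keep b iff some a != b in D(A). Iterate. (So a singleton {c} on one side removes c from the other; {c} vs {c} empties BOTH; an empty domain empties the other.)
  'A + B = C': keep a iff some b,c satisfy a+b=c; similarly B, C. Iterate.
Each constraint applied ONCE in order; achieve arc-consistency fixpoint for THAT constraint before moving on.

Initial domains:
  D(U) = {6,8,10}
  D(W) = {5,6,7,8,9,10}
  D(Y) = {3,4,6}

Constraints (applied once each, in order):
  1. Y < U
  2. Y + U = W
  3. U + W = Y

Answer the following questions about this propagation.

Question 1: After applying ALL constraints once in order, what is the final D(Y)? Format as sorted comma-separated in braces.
Constraint 1 (Y < U) on D(Y)={3,4,6} D(U)={6,8,10}: no change
Constraint 2 (Y + U = W) on D(Y)={3,4,6} D(U)={6,8,10} D(W)={5,6,7,8,9,10}: Y {3,4,6}->{3,4}; U {6,8,10}->{6}; W {5,6,7,8,9,10}->{9,10}
Constraint 3 (U + W = Y) on D(U)={6} D(W)={9,10} D(Y)={3,4}: U {6}->{}; W {9,10}->{}; Y {3,4}->{}
So after all 3 constraints: D(Y) = {}

Answer: {}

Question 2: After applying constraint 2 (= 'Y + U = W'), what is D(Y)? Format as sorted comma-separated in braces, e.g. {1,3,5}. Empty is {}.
Constraint 1 (Y < U) on D(Y)={3,4,6} D(U)={6,8,10}: no change
Constraint 2 (Y + U = W) on D(Y)={3,4,6} D(U)={6,8,10} D(W)={5,6,7,8,9,10}: Y {3,4,6}->{3,4}; U {6,8,10}->{6}; W {5,6,7,8,9,10}->{9,10}
So after constraint 2: D(Y) = {3,4}

Answer: {3,4}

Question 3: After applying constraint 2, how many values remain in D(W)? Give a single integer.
Answer: 2

Derivation:
Constraint 1 (Y < U) on D(Y)={3,4,6} D(U)={6,8,10}: no change
Constraint 2 (Y + U = W) on D(Y)={3,4,6} D(U)={6,8,10} D(W)={5,6,7,8,9,10}: Y {3,4,6}->{3,4}; U {6,8,10}->{6}; W {5,6,7,8,9,10}->{9,10}
So after constraint 2: D(W)={9,10}, size = 2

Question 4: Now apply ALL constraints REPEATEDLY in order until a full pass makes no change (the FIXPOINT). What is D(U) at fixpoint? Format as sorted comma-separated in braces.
pass 0 (initial): D(U)={6,8,10}
pass 1: U {6,8,10}->{}; W {5,6,7,8,9,10}->{}; Y {3,4,6}->{}
pass 2: no change
Fixpoint after 2 passes: D(U) = {}

Answer: {}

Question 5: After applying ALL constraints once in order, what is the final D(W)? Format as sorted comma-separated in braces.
Answer: {}

Derivation:
Constraint 1 (Y < U) on D(Y)={3,4,6} D(U)={6,8,10}: no change
Constraint 2 (Y + U = W) on D(Y)={3,4,6} D(U)={6,8,10} D(W)={5,6,7,8,9,10}: Y {3,4,6}->{3,4}; U {6,8,10}->{6}; W {5,6,7,8,9,10}->{9,10}
Constraint 3 (U + W = Y) on D(U)={6} D(W)={9,10} D(Y)={3,4}: U {6}->{}; W {9,10}->{}; Y {3,4}->{}
So after all 3 constraints: D(W) = {}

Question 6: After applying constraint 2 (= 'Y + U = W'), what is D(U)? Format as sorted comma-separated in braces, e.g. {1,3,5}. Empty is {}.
Answer: {6}

Derivation:
Constraint 1 (Y < U) on D(Y)={3,4,6} D(U)={6,8,10}: no change
Constraint 2 (Y + U = W) on D(Y)={3,4,6} D(U)={6,8,10} D(W)={5,6,7,8,9,10}: Y {3,4,6}->{3,4}; U {6,8,10}->{6}; W {5,6,7,8,9,10}->{9,10}
So after constraint 2: D(U) = {6}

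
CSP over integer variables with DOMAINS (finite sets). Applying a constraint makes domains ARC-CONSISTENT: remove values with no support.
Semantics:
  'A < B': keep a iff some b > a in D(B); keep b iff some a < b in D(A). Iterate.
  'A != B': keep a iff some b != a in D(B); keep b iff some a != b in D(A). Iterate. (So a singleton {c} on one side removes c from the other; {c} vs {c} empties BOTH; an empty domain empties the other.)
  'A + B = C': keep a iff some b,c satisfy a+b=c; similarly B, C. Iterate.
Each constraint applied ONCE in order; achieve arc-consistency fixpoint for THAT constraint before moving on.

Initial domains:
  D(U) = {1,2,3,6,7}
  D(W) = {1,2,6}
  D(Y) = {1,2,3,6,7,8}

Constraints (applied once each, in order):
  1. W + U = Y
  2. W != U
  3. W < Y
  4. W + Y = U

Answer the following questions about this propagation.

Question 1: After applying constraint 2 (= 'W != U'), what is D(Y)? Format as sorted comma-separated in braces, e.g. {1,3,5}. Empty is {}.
Constraint 1 (W + U = Y) on D(W)={1,2,6} D(U)={1,2,3,6,7} D(Y)={1,2,3,6,7,8}: U {1,2,3,6,7}->{1,2,6,7}; Y {1,2,3,6,7,8}->{2,3,7,8}
Constraint 2 (W != U) on D(W)={1,2,6} D(U)={1,2,6,7}: no change
So after constraint 2: D(Y) = {2,3,7,8}

Answer: {2,3,7,8}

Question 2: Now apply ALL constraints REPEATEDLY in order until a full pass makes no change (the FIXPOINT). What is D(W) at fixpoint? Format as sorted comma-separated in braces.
Answer: {}

Derivation:
pass 0 (initial): D(W)={1,2,6}
pass 1: U {1,2,3,6,7}->{}; W {1,2,6}->{}; Y {1,2,3,6,7,8}->{}
pass 2: no change
Fixpoint after 2 passes: D(W) = {}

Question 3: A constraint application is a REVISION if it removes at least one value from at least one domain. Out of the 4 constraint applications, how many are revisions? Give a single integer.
Answer: 2

Derivation:
Constraint 1 (W + U = Y) on D(W)={1,2,6} D(U)={1,2,3,6,7} D(Y)={1,2,3,6,7,8}: U {1,2,3,6,7}->{1,2,6,7}; Y {1,2,3,6,7,8}->{2,3,7,8} => REVISION
Constraint 2 (W != U) on D(W)={1,2,6} D(U)={1,2,6,7}: no change => not a revision
Constraint 3 (W < Y) on D(W)={1,2,6} D(Y)={2,3,7,8}: no change => not a revision
Constraint 4 (W + Y = U) on D(W)={1,2,6} D(Y)={2,3,7,8} D(U)={1,2,6,7}: W {1,2,6}->{}; Y {2,3,7,8}->{}; U {1,2,6,7}->{} => REVISION
Total revisions = 2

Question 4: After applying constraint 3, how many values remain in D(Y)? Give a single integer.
Constraint 1 (W + U = Y) on D(W)={1,2,6} D(U)={1,2,3,6,7} D(Y)={1,2,3,6,7,8}: U {1,2,3,6,7}->{1,2,6,7}; Y {1,2,3,6,7,8}->{2,3,7,8}
Constraint 2 (W != U) on D(W)={1,2,6} D(U)={1,2,6,7}: no change
Constraint 3 (W < Y) on D(W)={1,2,6} D(Y)={2,3,7,8}: no change
So after constraint 3: D(Y)={2,3,7,8}, size = 4

Answer: 4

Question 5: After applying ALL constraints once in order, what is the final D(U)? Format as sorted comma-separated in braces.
Answer: {}

Derivation:
Constraint 1 (W + U = Y) on D(W)={1,2,6} D(U)={1,2,3,6,7} D(Y)={1,2,3,6,7,8}: U {1,2,3,6,7}->{1,2,6,7}; Y {1,2,3,6,7,8}->{2,3,7,8}
Constraint 2 (W != U) on D(W)={1,2,6} D(U)={1,2,6,7}: no change
Constraint 3 (W < Y) on D(W)={1,2,6} D(Y)={2,3,7,8}: no change
Constraint 4 (W + Y = U) on D(W)={1,2,6} D(Y)={2,3,7,8} D(U)={1,2,6,7}: W {1,2,6}->{}; Y {2,3,7,8}->{}; U {1,2,6,7}->{}
So after all 4 constraints: D(U) = {}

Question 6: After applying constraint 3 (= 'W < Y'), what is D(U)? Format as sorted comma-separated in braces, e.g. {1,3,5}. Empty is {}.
Constraint 1 (W + U = Y) on D(W)={1,2,6} D(U)={1,2,3,6,7} D(Y)={1,2,3,6,7,8}: U {1,2,3,6,7}->{1,2,6,7}; Y {1,2,3,6,7,8}->{2,3,7,8}
Constraint 2 (W != U) on D(W)={1,2,6} D(U)={1,2,6,7}: no change
Constraint 3 (W < Y) on D(W)={1,2,6} D(Y)={2,3,7,8}: no change
So after constraint 3: D(U) = {1,2,6,7}

Answer: {1,2,6,7}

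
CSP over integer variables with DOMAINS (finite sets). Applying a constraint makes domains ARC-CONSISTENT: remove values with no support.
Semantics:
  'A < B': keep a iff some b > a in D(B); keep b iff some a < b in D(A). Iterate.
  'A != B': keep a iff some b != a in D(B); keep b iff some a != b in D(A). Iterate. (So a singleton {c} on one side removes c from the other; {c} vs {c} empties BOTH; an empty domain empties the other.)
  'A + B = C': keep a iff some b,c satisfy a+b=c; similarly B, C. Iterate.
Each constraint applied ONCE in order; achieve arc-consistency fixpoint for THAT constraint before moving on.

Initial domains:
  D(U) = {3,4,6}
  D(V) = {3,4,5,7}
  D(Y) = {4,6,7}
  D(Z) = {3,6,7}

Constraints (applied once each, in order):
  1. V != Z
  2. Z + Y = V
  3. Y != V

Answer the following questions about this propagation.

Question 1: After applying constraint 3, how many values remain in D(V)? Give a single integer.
Answer: 1

Derivation:
Constraint 1 (V != Z) on D(V)={3,4,5,7} D(Z)={3,6,7}: no change
Constraint 2 (Z + Y = V) on D(Z)={3,6,7} D(Y)={4,6,7} D(V)={3,4,5,7}: Z {3,6,7}->{3}; Y {4,6,7}->{4}; V {3,4,5,7}->{7}
Constraint 3 (Y != V) on D(Y)={4} D(V)={7}: no change
So after constraint 3: D(V)={7}, size = 1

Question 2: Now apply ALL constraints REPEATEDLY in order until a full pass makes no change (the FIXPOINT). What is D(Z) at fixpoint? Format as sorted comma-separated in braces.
Answer: {3}

Derivation:
pass 0 (initial): D(Z)={3,6,7}
pass 1: V {3,4,5,7}->{7}; Y {4,6,7}->{4}; Z {3,6,7}->{3}
pass 2: no change
Fixpoint after 2 passes: D(Z) = {3}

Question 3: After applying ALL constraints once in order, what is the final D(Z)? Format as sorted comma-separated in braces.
Answer: {3}

Derivation:
Constraint 1 (V != Z) on D(V)={3,4,5,7} D(Z)={3,6,7}: no change
Constraint 2 (Z + Y = V) on D(Z)={3,6,7} D(Y)={4,6,7} D(V)={3,4,5,7}: Z {3,6,7}->{3}; Y {4,6,7}->{4}; V {3,4,5,7}->{7}
Constraint 3 (Y != V) on D(Y)={4} D(V)={7}: no change
So after all 3 constraints: D(Z) = {3}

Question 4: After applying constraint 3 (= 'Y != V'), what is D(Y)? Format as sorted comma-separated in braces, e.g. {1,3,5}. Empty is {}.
Answer: {4}

Derivation:
Constraint 1 (V != Z) on D(V)={3,4,5,7} D(Z)={3,6,7}: no change
Constraint 2 (Z + Y = V) on D(Z)={3,6,7} D(Y)={4,6,7} D(V)={3,4,5,7}: Z {3,6,7}->{3}; Y {4,6,7}->{4}; V {3,4,5,7}->{7}
Constraint 3 (Y != V) on D(Y)={4} D(V)={7}: no change
So after constraint 3: D(Y) = {4}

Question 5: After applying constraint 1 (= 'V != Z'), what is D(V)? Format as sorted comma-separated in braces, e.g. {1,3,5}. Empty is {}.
Constraint 1 (V != Z) on D(V)={3,4,5,7} D(Z)={3,6,7}: no change
So after constraint 1: D(V) = {3,4,5,7}

Answer: {3,4,5,7}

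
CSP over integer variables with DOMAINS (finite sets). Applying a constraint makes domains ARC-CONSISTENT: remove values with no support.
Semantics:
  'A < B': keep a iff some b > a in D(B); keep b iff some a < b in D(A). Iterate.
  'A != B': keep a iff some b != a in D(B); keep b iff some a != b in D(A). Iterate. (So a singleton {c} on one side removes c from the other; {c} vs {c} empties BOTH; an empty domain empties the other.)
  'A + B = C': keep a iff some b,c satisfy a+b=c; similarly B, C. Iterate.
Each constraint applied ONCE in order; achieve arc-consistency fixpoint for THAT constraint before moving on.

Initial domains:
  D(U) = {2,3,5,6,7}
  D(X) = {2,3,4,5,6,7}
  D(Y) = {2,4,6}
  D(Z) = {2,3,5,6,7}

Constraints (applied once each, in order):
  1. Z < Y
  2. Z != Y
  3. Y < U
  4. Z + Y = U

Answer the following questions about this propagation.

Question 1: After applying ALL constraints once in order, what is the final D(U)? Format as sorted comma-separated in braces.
Answer: {6,7}

Derivation:
Constraint 1 (Z < Y) on D(Z)={2,3,5,6,7} D(Y)={2,4,6}: Z {2,3,5,6,7}->{2,3,5}; Y {2,4,6}->{4,6}
Constraint 2 (Z != Y) on D(Z)={2,3,5} D(Y)={4,6}: no change
Constraint 3 (Y < U) on D(Y)={4,6} D(U)={2,3,5,6,7}: U {2,3,5,6,7}->{5,6,7}
Constraint 4 (Z + Y = U) on D(Z)={2,3,5} D(Y)={4,6} D(U)={5,6,7}: Z {2,3,5}->{2,3}; Y {4,6}->{4}; U {5,6,7}->{6,7}
So after all 4 constraints: D(U) = {6,7}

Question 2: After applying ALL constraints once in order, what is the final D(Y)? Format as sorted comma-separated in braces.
Constraint 1 (Z < Y) on D(Z)={2,3,5,6,7} D(Y)={2,4,6}: Z {2,3,5,6,7}->{2,3,5}; Y {2,4,6}->{4,6}
Constraint 2 (Z != Y) on D(Z)={2,3,5} D(Y)={4,6}: no change
Constraint 3 (Y < U) on D(Y)={4,6} D(U)={2,3,5,6,7}: U {2,3,5,6,7}->{5,6,7}
Constraint 4 (Z + Y = U) on D(Z)={2,3,5} D(Y)={4,6} D(U)={5,6,7}: Z {2,3,5}->{2,3}; Y {4,6}->{4}; U {5,6,7}->{6,7}
So after all 4 constraints: D(Y) = {4}

Answer: {4}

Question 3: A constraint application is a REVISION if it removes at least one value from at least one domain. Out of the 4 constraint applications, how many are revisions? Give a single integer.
Constraint 1 (Z < Y) on D(Z)={2,3,5,6,7} D(Y)={2,4,6}: Z {2,3,5,6,7}->{2,3,5}; Y {2,4,6}->{4,6} => REVISION
Constraint 2 (Z != Y) on D(Z)={2,3,5} D(Y)={4,6}: no change => not a revision
Constraint 3 (Y < U) on D(Y)={4,6} D(U)={2,3,5,6,7}: U {2,3,5,6,7}->{5,6,7} => REVISION
Constraint 4 (Z + Y = U) on D(Z)={2,3,5} D(Y)={4,6} D(U)={5,6,7}: Z {2,3,5}->{2,3}; Y {4,6}->{4}; U {5,6,7}->{6,7} => REVISION
Total revisions = 3

Answer: 3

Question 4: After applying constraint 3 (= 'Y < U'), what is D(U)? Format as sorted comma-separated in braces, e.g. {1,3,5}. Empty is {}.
Answer: {5,6,7}

Derivation:
Constraint 1 (Z < Y) on D(Z)={2,3,5,6,7} D(Y)={2,4,6}: Z {2,3,5,6,7}->{2,3,5}; Y {2,4,6}->{4,6}
Constraint 2 (Z != Y) on D(Z)={2,3,5} D(Y)={4,6}: no change
Constraint 3 (Y < U) on D(Y)={4,6} D(U)={2,3,5,6,7}: U {2,3,5,6,7}->{5,6,7}
So after constraint 3: D(U) = {5,6,7}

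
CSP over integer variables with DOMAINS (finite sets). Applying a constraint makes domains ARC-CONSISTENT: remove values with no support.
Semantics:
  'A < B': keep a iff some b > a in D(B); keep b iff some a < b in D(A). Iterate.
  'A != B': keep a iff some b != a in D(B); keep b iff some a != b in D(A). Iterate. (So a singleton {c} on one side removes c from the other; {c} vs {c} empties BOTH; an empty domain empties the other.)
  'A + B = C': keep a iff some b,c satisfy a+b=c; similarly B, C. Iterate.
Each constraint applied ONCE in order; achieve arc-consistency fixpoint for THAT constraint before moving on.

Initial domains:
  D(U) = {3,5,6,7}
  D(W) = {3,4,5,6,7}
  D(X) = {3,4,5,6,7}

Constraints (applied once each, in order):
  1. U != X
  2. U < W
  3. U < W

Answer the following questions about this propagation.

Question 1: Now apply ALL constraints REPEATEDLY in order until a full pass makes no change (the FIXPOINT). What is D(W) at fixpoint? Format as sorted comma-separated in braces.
Answer: {4,5,6,7}

Derivation:
pass 0 (initial): D(W)={3,4,5,6,7}
pass 1: U {3,5,6,7}->{3,5,6}; W {3,4,5,6,7}->{4,5,6,7}
pass 2: no change
Fixpoint after 2 passes: D(W) = {4,5,6,7}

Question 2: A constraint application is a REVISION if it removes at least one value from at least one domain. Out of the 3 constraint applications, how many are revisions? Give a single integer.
Constraint 1 (U != X) on D(U)={3,5,6,7} D(X)={3,4,5,6,7}: no change => not a revision
Constraint 2 (U < W) on D(U)={3,5,6,7} D(W)={3,4,5,6,7}: U {3,5,6,7}->{3,5,6}; W {3,4,5,6,7}->{4,5,6,7} => REVISION
Constraint 3 (U < W) on D(U)={3,5,6} D(W)={4,5,6,7}: no change => not a revision
Total revisions = 1

Answer: 1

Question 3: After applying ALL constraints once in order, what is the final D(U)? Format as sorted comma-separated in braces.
Answer: {3,5,6}

Derivation:
Constraint 1 (U != X) on D(U)={3,5,6,7} D(X)={3,4,5,6,7}: no change
Constraint 2 (U < W) on D(U)={3,5,6,7} D(W)={3,4,5,6,7}: U {3,5,6,7}->{3,5,6}; W {3,4,5,6,7}->{4,5,6,7}
Constraint 3 (U < W) on D(U)={3,5,6} D(W)={4,5,6,7}: no change
So after all 3 constraints: D(U) = {3,5,6}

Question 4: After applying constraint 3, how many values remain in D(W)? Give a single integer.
Constraint 1 (U != X) on D(U)={3,5,6,7} D(X)={3,4,5,6,7}: no change
Constraint 2 (U < W) on D(U)={3,5,6,7} D(W)={3,4,5,6,7}: U {3,5,6,7}->{3,5,6}; W {3,4,5,6,7}->{4,5,6,7}
Constraint 3 (U < W) on D(U)={3,5,6} D(W)={4,5,6,7}: no change
So after constraint 3: D(W)={4,5,6,7}, size = 4

Answer: 4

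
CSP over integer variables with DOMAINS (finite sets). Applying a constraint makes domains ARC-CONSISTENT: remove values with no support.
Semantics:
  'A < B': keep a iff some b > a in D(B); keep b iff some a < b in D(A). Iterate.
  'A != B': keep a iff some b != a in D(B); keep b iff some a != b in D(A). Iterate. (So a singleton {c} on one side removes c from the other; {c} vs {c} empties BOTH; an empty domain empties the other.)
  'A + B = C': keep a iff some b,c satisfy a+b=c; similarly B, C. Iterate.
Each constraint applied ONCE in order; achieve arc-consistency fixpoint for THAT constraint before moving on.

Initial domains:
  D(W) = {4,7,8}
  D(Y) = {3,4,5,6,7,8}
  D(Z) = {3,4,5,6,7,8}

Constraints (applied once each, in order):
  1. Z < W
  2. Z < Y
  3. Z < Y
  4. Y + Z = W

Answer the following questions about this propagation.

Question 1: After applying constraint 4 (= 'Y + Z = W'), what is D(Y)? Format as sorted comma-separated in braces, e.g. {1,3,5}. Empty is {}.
Constraint 1 (Z < W) on D(Z)={3,4,5,6,7,8} D(W)={4,7,8}: Z {3,4,5,6,7,8}->{3,4,5,6,7}
Constraint 2 (Z < Y) on D(Z)={3,4,5,6,7} D(Y)={3,4,5,6,7,8}: Y {3,4,5,6,7,8}->{4,5,6,7,8}
Constraint 3 (Z < Y) on D(Z)={3,4,5,6,7} D(Y)={4,5,6,7,8}: no change
Constraint 4 (Y + Z = W) on D(Y)={4,5,6,7,8} D(Z)={3,4,5,6,7} D(W)={4,7,8}: Y {4,5,6,7,8}->{4,5}; Z {3,4,5,6,7}->{3,4}; W {4,7,8}->{7,8}
So after constraint 4: D(Y) = {4,5}

Answer: {4,5}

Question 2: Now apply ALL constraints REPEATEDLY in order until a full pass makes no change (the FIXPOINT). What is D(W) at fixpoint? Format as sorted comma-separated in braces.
pass 0 (initial): D(W)={4,7,8}
pass 1: W {4,7,8}->{7,8}; Y {3,4,5,6,7,8}->{4,5}; Z {3,4,5,6,7,8}->{3,4}
pass 2: no change
Fixpoint after 2 passes: D(W) = {7,8}

Answer: {7,8}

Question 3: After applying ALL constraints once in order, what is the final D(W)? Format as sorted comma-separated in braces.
Answer: {7,8}

Derivation:
Constraint 1 (Z < W) on D(Z)={3,4,5,6,7,8} D(W)={4,7,8}: Z {3,4,5,6,7,8}->{3,4,5,6,7}
Constraint 2 (Z < Y) on D(Z)={3,4,5,6,7} D(Y)={3,4,5,6,7,8}: Y {3,4,5,6,7,8}->{4,5,6,7,8}
Constraint 3 (Z < Y) on D(Z)={3,4,5,6,7} D(Y)={4,5,6,7,8}: no change
Constraint 4 (Y + Z = W) on D(Y)={4,5,6,7,8} D(Z)={3,4,5,6,7} D(W)={4,7,8}: Y {4,5,6,7,8}->{4,5}; Z {3,4,5,6,7}->{3,4}; W {4,7,8}->{7,8}
So after all 4 constraints: D(W) = {7,8}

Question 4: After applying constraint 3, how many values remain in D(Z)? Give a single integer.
Constraint 1 (Z < W) on D(Z)={3,4,5,6,7,8} D(W)={4,7,8}: Z {3,4,5,6,7,8}->{3,4,5,6,7}
Constraint 2 (Z < Y) on D(Z)={3,4,5,6,7} D(Y)={3,4,5,6,7,8}: Y {3,4,5,6,7,8}->{4,5,6,7,8}
Constraint 3 (Z < Y) on D(Z)={3,4,5,6,7} D(Y)={4,5,6,7,8}: no change
So after constraint 3: D(Z)={3,4,5,6,7}, size = 5

Answer: 5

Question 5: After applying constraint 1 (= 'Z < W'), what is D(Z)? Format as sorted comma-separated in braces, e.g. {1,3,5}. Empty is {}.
Constraint 1 (Z < W) on D(Z)={3,4,5,6,7,8} D(W)={4,7,8}: Z {3,4,5,6,7,8}->{3,4,5,6,7}
So after constraint 1: D(Z) = {3,4,5,6,7}

Answer: {3,4,5,6,7}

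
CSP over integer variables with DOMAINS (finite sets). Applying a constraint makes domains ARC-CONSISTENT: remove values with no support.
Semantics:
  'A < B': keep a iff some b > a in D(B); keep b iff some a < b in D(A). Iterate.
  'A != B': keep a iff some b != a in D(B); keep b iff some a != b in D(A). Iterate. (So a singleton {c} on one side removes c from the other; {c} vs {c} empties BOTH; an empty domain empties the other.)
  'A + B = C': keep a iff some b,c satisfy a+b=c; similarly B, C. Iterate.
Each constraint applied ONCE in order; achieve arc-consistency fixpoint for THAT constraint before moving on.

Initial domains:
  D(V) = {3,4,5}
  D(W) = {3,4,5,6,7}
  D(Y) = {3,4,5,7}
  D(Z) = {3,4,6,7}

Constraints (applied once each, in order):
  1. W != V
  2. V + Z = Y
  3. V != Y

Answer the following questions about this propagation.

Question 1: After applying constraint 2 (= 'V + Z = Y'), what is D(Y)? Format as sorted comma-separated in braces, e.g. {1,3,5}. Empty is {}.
Answer: {7}

Derivation:
Constraint 1 (W != V) on D(W)={3,4,5,6,7} D(V)={3,4,5}: no change
Constraint 2 (V + Z = Y) on D(V)={3,4,5} D(Z)={3,4,6,7} D(Y)={3,4,5,7}: V {3,4,5}->{3,4}; Z {3,4,6,7}->{3,4}; Y {3,4,5,7}->{7}
So after constraint 2: D(Y) = {7}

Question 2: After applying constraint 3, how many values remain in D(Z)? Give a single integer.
Constraint 1 (W != V) on D(W)={3,4,5,6,7} D(V)={3,4,5}: no change
Constraint 2 (V + Z = Y) on D(V)={3,4,5} D(Z)={3,4,6,7} D(Y)={3,4,5,7}: V {3,4,5}->{3,4}; Z {3,4,6,7}->{3,4}; Y {3,4,5,7}->{7}
Constraint 3 (V != Y) on D(V)={3,4} D(Y)={7}: no change
So after constraint 3: D(Z)={3,4}, size = 2

Answer: 2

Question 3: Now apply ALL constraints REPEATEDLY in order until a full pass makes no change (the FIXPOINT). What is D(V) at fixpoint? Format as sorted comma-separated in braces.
pass 0 (initial): D(V)={3,4,5}
pass 1: V {3,4,5}->{3,4}; Y {3,4,5,7}->{7}; Z {3,4,6,7}->{3,4}
pass 2: no change
Fixpoint after 2 passes: D(V) = {3,4}

Answer: {3,4}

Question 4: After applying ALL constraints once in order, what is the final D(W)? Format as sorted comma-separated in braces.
Answer: {3,4,5,6,7}

Derivation:
Constraint 1 (W != V) on D(W)={3,4,5,6,7} D(V)={3,4,5}: no change
Constraint 2 (V + Z = Y) on D(V)={3,4,5} D(Z)={3,4,6,7} D(Y)={3,4,5,7}: V {3,4,5}->{3,4}; Z {3,4,6,7}->{3,4}; Y {3,4,5,7}->{7}
Constraint 3 (V != Y) on D(V)={3,4} D(Y)={7}: no change
So after all 3 constraints: D(W) = {3,4,5,6,7}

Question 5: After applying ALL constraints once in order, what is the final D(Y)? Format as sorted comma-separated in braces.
Constraint 1 (W != V) on D(W)={3,4,5,6,7} D(V)={3,4,5}: no change
Constraint 2 (V + Z = Y) on D(V)={3,4,5} D(Z)={3,4,6,7} D(Y)={3,4,5,7}: V {3,4,5}->{3,4}; Z {3,4,6,7}->{3,4}; Y {3,4,5,7}->{7}
Constraint 3 (V != Y) on D(V)={3,4} D(Y)={7}: no change
So after all 3 constraints: D(Y) = {7}

Answer: {7}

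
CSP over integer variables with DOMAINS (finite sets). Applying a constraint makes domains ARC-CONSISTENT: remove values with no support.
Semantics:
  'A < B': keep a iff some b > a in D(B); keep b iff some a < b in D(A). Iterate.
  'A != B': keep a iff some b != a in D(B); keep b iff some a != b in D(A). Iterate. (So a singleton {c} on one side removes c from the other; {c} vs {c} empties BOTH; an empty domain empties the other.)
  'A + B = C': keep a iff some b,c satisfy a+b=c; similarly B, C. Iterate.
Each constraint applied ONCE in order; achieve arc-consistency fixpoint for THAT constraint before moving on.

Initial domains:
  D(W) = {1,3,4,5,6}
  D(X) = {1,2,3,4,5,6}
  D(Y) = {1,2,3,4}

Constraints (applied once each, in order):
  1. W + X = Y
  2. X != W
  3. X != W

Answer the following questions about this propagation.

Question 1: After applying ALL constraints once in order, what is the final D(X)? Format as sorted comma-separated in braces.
Constraint 1 (W + X = Y) on D(W)={1,3,4,5,6} D(X)={1,2,3,4,5,6} D(Y)={1,2,3,4}: W {1,3,4,5,6}->{1,3}; X {1,2,3,4,5,6}->{1,2,3}; Y {1,2,3,4}->{2,3,4}
Constraint 2 (X != W) on D(X)={1,2,3} D(W)={1,3}: no change
Constraint 3 (X != W) on D(X)={1,2,3} D(W)={1,3}: no change
So after all 3 constraints: D(X) = {1,2,3}

Answer: {1,2,3}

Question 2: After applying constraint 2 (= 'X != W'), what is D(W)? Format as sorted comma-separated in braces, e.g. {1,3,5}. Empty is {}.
Answer: {1,3}

Derivation:
Constraint 1 (W + X = Y) on D(W)={1,3,4,5,6} D(X)={1,2,3,4,5,6} D(Y)={1,2,3,4}: W {1,3,4,5,6}->{1,3}; X {1,2,3,4,5,6}->{1,2,3}; Y {1,2,3,4}->{2,3,4}
Constraint 2 (X != W) on D(X)={1,2,3} D(W)={1,3}: no change
So after constraint 2: D(W) = {1,3}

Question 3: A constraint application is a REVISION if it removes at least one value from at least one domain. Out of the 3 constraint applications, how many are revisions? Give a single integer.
Constraint 1 (W + X = Y) on D(W)={1,3,4,5,6} D(X)={1,2,3,4,5,6} D(Y)={1,2,3,4}: W {1,3,4,5,6}->{1,3}; X {1,2,3,4,5,6}->{1,2,3}; Y {1,2,3,4}->{2,3,4} => REVISION
Constraint 2 (X != W) on D(X)={1,2,3} D(W)={1,3}: no change => not a revision
Constraint 3 (X != W) on D(X)={1,2,3} D(W)={1,3}: no change => not a revision
Total revisions = 1

Answer: 1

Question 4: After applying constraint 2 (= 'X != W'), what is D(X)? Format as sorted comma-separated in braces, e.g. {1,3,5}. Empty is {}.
Answer: {1,2,3}

Derivation:
Constraint 1 (W + X = Y) on D(W)={1,3,4,5,6} D(X)={1,2,3,4,5,6} D(Y)={1,2,3,4}: W {1,3,4,5,6}->{1,3}; X {1,2,3,4,5,6}->{1,2,3}; Y {1,2,3,4}->{2,3,4}
Constraint 2 (X != W) on D(X)={1,2,3} D(W)={1,3}: no change
So after constraint 2: D(X) = {1,2,3}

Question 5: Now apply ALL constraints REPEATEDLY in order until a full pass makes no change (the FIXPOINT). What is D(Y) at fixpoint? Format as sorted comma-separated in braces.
Answer: {2,3,4}

Derivation:
pass 0 (initial): D(Y)={1,2,3,4}
pass 1: W {1,3,4,5,6}->{1,3}; X {1,2,3,4,5,6}->{1,2,3}; Y {1,2,3,4}->{2,3,4}
pass 2: no change
Fixpoint after 2 passes: D(Y) = {2,3,4}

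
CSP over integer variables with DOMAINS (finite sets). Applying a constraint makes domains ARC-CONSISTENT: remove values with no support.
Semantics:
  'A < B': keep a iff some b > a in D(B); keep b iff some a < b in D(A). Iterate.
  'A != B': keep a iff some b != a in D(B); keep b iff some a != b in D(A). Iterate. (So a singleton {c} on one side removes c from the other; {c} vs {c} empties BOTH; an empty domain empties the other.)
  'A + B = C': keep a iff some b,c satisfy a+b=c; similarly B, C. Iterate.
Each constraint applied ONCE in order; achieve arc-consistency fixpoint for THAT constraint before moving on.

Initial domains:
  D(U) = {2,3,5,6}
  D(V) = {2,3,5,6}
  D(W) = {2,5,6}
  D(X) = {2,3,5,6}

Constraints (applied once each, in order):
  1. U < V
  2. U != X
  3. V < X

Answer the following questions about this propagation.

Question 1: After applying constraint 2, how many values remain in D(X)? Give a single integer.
Constraint 1 (U < V) on D(U)={2,3,5,6} D(V)={2,3,5,6}: U {2,3,5,6}->{2,3,5}; V {2,3,5,6}->{3,5,6}
Constraint 2 (U != X) on D(U)={2,3,5} D(X)={2,3,5,6}: no change
So after constraint 2: D(X)={2,3,5,6}, size = 4

Answer: 4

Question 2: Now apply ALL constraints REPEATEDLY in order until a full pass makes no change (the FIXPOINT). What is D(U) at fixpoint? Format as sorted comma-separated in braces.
pass 0 (initial): D(U)={2,3,5,6}
pass 1: U {2,3,5,6}->{2,3,5}; V {2,3,5,6}->{3,5}; X {2,3,5,6}->{5,6}
pass 2: U {2,3,5}->{2,3}
pass 3: no change
Fixpoint after 3 passes: D(U) = {2,3}

Answer: {2,3}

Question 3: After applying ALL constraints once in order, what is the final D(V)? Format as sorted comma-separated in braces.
Constraint 1 (U < V) on D(U)={2,3,5,6} D(V)={2,3,5,6}: U {2,3,5,6}->{2,3,5}; V {2,3,5,6}->{3,5,6}
Constraint 2 (U != X) on D(U)={2,3,5} D(X)={2,3,5,6}: no change
Constraint 3 (V < X) on D(V)={3,5,6} D(X)={2,3,5,6}: V {3,5,6}->{3,5}; X {2,3,5,6}->{5,6}
So after all 3 constraints: D(V) = {3,5}

Answer: {3,5}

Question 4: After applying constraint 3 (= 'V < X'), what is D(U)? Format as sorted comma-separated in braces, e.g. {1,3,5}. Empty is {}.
Constraint 1 (U < V) on D(U)={2,3,5,6} D(V)={2,3,5,6}: U {2,3,5,6}->{2,3,5}; V {2,3,5,6}->{3,5,6}
Constraint 2 (U != X) on D(U)={2,3,5} D(X)={2,3,5,6}: no change
Constraint 3 (V < X) on D(V)={3,5,6} D(X)={2,3,5,6}: V {3,5,6}->{3,5}; X {2,3,5,6}->{5,6}
So after constraint 3: D(U) = {2,3,5}

Answer: {2,3,5}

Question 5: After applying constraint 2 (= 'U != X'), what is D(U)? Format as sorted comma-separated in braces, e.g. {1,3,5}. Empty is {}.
Constraint 1 (U < V) on D(U)={2,3,5,6} D(V)={2,3,5,6}: U {2,3,5,6}->{2,3,5}; V {2,3,5,6}->{3,5,6}
Constraint 2 (U != X) on D(U)={2,3,5} D(X)={2,3,5,6}: no change
So after constraint 2: D(U) = {2,3,5}

Answer: {2,3,5}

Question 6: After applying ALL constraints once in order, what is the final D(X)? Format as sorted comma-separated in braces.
Answer: {5,6}

Derivation:
Constraint 1 (U < V) on D(U)={2,3,5,6} D(V)={2,3,5,6}: U {2,3,5,6}->{2,3,5}; V {2,3,5,6}->{3,5,6}
Constraint 2 (U != X) on D(U)={2,3,5} D(X)={2,3,5,6}: no change
Constraint 3 (V < X) on D(V)={3,5,6} D(X)={2,3,5,6}: V {3,5,6}->{3,5}; X {2,3,5,6}->{5,6}
So after all 3 constraints: D(X) = {5,6}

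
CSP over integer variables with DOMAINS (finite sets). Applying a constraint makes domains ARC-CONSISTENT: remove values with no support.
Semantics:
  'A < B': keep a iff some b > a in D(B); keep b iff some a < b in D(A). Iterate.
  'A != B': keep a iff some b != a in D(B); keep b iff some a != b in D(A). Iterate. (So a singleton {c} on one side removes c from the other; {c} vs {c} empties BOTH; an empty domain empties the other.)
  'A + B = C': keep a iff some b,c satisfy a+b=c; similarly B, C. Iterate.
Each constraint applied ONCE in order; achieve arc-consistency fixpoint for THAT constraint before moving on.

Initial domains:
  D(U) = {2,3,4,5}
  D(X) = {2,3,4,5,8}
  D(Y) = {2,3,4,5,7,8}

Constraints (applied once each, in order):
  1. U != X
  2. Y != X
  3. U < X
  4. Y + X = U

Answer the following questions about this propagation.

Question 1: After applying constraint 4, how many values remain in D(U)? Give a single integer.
Answer: 1

Derivation:
Constraint 1 (U != X) on D(U)={2,3,4,5} D(X)={2,3,4,5,8}: no change
Constraint 2 (Y != X) on D(Y)={2,3,4,5,7,8} D(X)={2,3,4,5,8}: no change
Constraint 3 (U < X) on D(U)={2,3,4,5} D(X)={2,3,4,5,8}: X {2,3,4,5,8}->{3,4,5,8}
Constraint 4 (Y + X = U) on D(Y)={2,3,4,5,7,8} D(X)={3,4,5,8} D(U)={2,3,4,5}: Y {2,3,4,5,7,8}->{2}; X {3,4,5,8}->{3}; U {2,3,4,5}->{5}
So after constraint 4: D(U)={5}, size = 1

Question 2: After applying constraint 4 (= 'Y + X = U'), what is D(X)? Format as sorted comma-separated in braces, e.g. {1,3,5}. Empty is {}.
Answer: {3}

Derivation:
Constraint 1 (U != X) on D(U)={2,3,4,5} D(X)={2,3,4,5,8}: no change
Constraint 2 (Y != X) on D(Y)={2,3,4,5,7,8} D(X)={2,3,4,5,8}: no change
Constraint 3 (U < X) on D(U)={2,3,4,5} D(X)={2,3,4,5,8}: X {2,3,4,5,8}->{3,4,5,8}
Constraint 4 (Y + X = U) on D(Y)={2,3,4,5,7,8} D(X)={3,4,5,8} D(U)={2,3,4,5}: Y {2,3,4,5,7,8}->{2}; X {3,4,5,8}->{3}; U {2,3,4,5}->{5}
So after constraint 4: D(X) = {3}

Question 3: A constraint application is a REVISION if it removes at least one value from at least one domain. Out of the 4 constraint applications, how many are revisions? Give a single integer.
Answer: 2

Derivation:
Constraint 1 (U != X) on D(U)={2,3,4,5} D(X)={2,3,4,5,8}: no change => not a revision
Constraint 2 (Y != X) on D(Y)={2,3,4,5,7,8} D(X)={2,3,4,5,8}: no change => not a revision
Constraint 3 (U < X) on D(U)={2,3,4,5} D(X)={2,3,4,5,8}: X {2,3,4,5,8}->{3,4,5,8} => REVISION
Constraint 4 (Y + X = U) on D(Y)={2,3,4,5,7,8} D(X)={3,4,5,8} D(U)={2,3,4,5}: Y {2,3,4,5,7,8}->{2}; X {3,4,5,8}->{3}; U {2,3,4,5}->{5} => REVISION
Total revisions = 2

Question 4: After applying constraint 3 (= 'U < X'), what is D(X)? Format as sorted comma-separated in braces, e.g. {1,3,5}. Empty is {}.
Constraint 1 (U != X) on D(U)={2,3,4,5} D(X)={2,3,4,5,8}: no change
Constraint 2 (Y != X) on D(Y)={2,3,4,5,7,8} D(X)={2,3,4,5,8}: no change
Constraint 3 (U < X) on D(U)={2,3,4,5} D(X)={2,3,4,5,8}: X {2,3,4,5,8}->{3,4,5,8}
So after constraint 3: D(X) = {3,4,5,8}

Answer: {3,4,5,8}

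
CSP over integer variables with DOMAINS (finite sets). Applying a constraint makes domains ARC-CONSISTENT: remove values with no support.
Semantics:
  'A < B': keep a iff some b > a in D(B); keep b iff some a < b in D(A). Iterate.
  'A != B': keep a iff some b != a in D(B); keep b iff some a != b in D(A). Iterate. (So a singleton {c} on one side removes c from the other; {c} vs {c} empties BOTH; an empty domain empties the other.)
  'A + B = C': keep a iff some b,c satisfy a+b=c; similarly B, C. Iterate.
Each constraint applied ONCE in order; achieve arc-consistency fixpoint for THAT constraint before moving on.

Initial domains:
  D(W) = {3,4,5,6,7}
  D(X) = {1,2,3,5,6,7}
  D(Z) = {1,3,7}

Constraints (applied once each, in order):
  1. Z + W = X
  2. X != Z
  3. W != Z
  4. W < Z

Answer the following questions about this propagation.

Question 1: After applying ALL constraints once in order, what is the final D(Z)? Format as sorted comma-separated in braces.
Answer: {}

Derivation:
Constraint 1 (Z + W = X) on D(Z)={1,3,7} D(W)={3,4,5,6,7} D(X)={1,2,3,5,6,7}: Z {1,3,7}->{1,3}; W {3,4,5,6,7}->{3,4,5,6}; X {1,2,3,5,6,7}->{5,6,7}
Constraint 2 (X != Z) on D(X)={5,6,7} D(Z)={1,3}: no change
Constraint 3 (W != Z) on D(W)={3,4,5,6} D(Z)={1,3}: no change
Constraint 4 (W < Z) on D(W)={3,4,5,6} D(Z)={1,3}: W {3,4,5,6}->{}; Z {1,3}->{}
So after all 4 constraints: D(Z) = {}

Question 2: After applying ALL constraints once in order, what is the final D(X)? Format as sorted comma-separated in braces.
Answer: {5,6,7}

Derivation:
Constraint 1 (Z + W = X) on D(Z)={1,3,7} D(W)={3,4,5,6,7} D(X)={1,2,3,5,6,7}: Z {1,3,7}->{1,3}; W {3,4,5,6,7}->{3,4,5,6}; X {1,2,3,5,6,7}->{5,6,7}
Constraint 2 (X != Z) on D(X)={5,6,7} D(Z)={1,3}: no change
Constraint 3 (W != Z) on D(W)={3,4,5,6} D(Z)={1,3}: no change
Constraint 4 (W < Z) on D(W)={3,4,5,6} D(Z)={1,3}: W {3,4,5,6}->{}; Z {1,3}->{}
So after all 4 constraints: D(X) = {5,6,7}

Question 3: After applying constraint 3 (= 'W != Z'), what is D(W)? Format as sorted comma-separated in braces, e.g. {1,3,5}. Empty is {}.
Answer: {3,4,5,6}

Derivation:
Constraint 1 (Z + W = X) on D(Z)={1,3,7} D(W)={3,4,5,6,7} D(X)={1,2,3,5,6,7}: Z {1,3,7}->{1,3}; W {3,4,5,6,7}->{3,4,5,6}; X {1,2,3,5,6,7}->{5,6,7}
Constraint 2 (X != Z) on D(X)={5,6,7} D(Z)={1,3}: no change
Constraint 3 (W != Z) on D(W)={3,4,5,6} D(Z)={1,3}: no change
So after constraint 3: D(W) = {3,4,5,6}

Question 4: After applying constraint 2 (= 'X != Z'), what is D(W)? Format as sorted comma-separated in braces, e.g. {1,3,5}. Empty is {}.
Constraint 1 (Z + W = X) on D(Z)={1,3,7} D(W)={3,4,5,6,7} D(X)={1,2,3,5,6,7}: Z {1,3,7}->{1,3}; W {3,4,5,6,7}->{3,4,5,6}; X {1,2,3,5,6,7}->{5,6,7}
Constraint 2 (X != Z) on D(X)={5,6,7} D(Z)={1,3}: no change
So after constraint 2: D(W) = {3,4,5,6}

Answer: {3,4,5,6}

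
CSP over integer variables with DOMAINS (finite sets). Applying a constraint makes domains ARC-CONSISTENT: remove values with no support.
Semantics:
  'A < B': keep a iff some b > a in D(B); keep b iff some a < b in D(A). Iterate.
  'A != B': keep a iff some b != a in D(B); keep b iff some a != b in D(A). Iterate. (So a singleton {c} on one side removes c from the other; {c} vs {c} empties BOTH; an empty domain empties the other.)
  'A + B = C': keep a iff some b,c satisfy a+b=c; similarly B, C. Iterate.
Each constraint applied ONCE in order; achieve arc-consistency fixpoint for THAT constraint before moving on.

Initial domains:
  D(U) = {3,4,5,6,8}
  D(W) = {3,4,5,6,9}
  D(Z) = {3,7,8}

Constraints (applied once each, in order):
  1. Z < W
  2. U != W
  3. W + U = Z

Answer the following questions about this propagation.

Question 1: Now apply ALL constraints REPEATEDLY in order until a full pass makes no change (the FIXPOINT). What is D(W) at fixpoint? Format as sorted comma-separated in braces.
pass 0 (initial): D(W)={3,4,5,6,9}
pass 1: U {3,4,5,6,8}->{3,4}; W {3,4,5,6,9}->{4,5}; Z {3,7,8}->{7,8}
pass 2: U {3,4}->{}; W {4,5}->{}; Z {7,8}->{}
pass 3: no change
Fixpoint after 3 passes: D(W) = {}

Answer: {}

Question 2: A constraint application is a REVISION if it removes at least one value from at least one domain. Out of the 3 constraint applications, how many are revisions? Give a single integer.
Answer: 2

Derivation:
Constraint 1 (Z < W) on D(Z)={3,7,8} D(W)={3,4,5,6,9}: W {3,4,5,6,9}->{4,5,6,9} => REVISION
Constraint 2 (U != W) on D(U)={3,4,5,6,8} D(W)={4,5,6,9}: no change => not a revision
Constraint 3 (W + U = Z) on D(W)={4,5,6,9} D(U)={3,4,5,6,8} D(Z)={3,7,8}: W {4,5,6,9}->{4,5}; U {3,4,5,6,8}->{3,4}; Z {3,7,8}->{7,8} => REVISION
Total revisions = 2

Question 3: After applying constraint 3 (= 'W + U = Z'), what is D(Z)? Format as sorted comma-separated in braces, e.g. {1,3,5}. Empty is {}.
Answer: {7,8}

Derivation:
Constraint 1 (Z < W) on D(Z)={3,7,8} D(W)={3,4,5,6,9}: W {3,4,5,6,9}->{4,5,6,9}
Constraint 2 (U != W) on D(U)={3,4,5,6,8} D(W)={4,5,6,9}: no change
Constraint 3 (W + U = Z) on D(W)={4,5,6,9} D(U)={3,4,5,6,8} D(Z)={3,7,8}: W {4,5,6,9}->{4,5}; U {3,4,5,6,8}->{3,4}; Z {3,7,8}->{7,8}
So after constraint 3: D(Z) = {7,8}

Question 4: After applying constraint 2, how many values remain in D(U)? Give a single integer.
Constraint 1 (Z < W) on D(Z)={3,7,8} D(W)={3,4,5,6,9}: W {3,4,5,6,9}->{4,5,6,9}
Constraint 2 (U != W) on D(U)={3,4,5,6,8} D(W)={4,5,6,9}: no change
So after constraint 2: D(U)={3,4,5,6,8}, size = 5

Answer: 5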